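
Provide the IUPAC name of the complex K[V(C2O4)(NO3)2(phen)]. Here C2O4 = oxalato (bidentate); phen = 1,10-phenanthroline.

potassium dinitratooxalato(1,10-phenanthroline)vanadate(III)

The 1 potassium counter-ion carries a total charge of +1, so each complex ion is 1−.
Ligand charges: 1×oxalato (-2 each), 2×nitrato (-1 each), 1×1,10-phenanthroline (neutral); total -4. So V + (-4) = 1−, giving V = +3.
The complex ion is anionic, so vanadium takes the -ate form vanadate(III).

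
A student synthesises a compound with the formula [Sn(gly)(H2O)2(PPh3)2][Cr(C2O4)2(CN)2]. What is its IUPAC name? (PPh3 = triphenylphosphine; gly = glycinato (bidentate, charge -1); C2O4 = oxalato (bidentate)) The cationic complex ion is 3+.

Both ions are complex: the cation is named first with the plain metal name, the anion second with the -ate form; each ion's ligands are alphabetised independently.
The complex cation is given as 3+; its ligand charges sum to -1, so Sn = +4.
A 1:1 salt means the anion carries the equal and opposite charge, 3−.
Anion: ligand charges sum to -6; for the ion to be 3−, Cr = +3.

diaqua(glycinato)bis(triphenylphosphine)tin(IV) dicyanodioxalatochromate(III)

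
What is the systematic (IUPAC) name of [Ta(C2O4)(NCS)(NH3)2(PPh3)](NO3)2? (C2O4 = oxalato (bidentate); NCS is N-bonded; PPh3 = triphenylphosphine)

The 2 nitrate counter-ions carry a total charge of -2, so each complex ion is 2+.
Ligand charges: 1×oxalato (-2 each), 1×isothiocyanato (-1 each), 2×ammine (neutral), 1×triphenylphosphine (neutral); total -3. So Ta + (-3) = 2+, giving Ta = +5.
Ligands are named alphabetically: ammine before isothiocyanato before oxalato before triphenylphosphine.

diammineisothiocyanatooxalato(triphenylphosphine)tantalum(V) nitrate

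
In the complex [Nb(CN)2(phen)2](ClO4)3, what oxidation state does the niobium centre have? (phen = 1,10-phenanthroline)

+5

3 perchlorate outside the brackets (-1 each) → the complex ion is 3+.
Ligand charges: 2×phen neutral; 2×CN = -2; sum -2.
Nb + (-2) = 3+ ⇒ Nb is +5.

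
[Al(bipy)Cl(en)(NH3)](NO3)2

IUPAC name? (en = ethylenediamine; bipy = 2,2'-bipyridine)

ammine(2,2'-bipyridine)chloro(ethylenediamine)aluminium(III) nitrate

The 2 nitrate counter-ions carry a total charge of -2, so each complex ion is 2+.
Ligand charges: 1×ammine (neutral), 1×chloro (-1 each), 1×ethylenediamine (neutral), 1×2,2'-bipyridine (neutral); total -1. So Al + (-1) = 2+, giving Al = +3.
Ligands are named alphabetically: ammine before bipyridine before chloro before ethylenediamine.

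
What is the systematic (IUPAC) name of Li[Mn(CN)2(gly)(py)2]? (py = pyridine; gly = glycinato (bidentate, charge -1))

lithium dicyano(glycinato)bis(pyridine)manganate(II)

The 1 lithium counter-ion carries a total charge of +1, so each complex ion is 1−.
Ligand charges: 2×pyridine (neutral), 2×cyano (-1 each), 1×glycinato (-1 each); total -3. So Mn + (-3) = 1−, giving Mn = +2.
Ligands are named alphabetically: cyano before glycinato before pyridine.
The complex ion is anionic, so manganese takes the -ate form manganate(II).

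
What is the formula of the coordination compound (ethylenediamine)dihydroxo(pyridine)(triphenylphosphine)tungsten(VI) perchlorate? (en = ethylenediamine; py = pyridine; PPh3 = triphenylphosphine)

[W(en)(OH)2(PPh3)(py)](ClO4)4

Ligands: 2 hydroxo (OH, -1), 1 ethylenediamine (en, neutral), 1 pyridine (py, neutral), 1 triphenylphosphine (PPh3, neutral). Ligand charge sum = -2.
With W in oxidation state +6, the complex ion is [W...]^4+.
Charge balance with perchlorate (-1) requires 1 complex ion per 4 perchlorate.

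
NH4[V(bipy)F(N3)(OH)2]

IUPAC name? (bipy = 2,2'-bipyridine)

ammonium azido(2,2'-bipyridine)fluorodihydroxovanadate(III)

The 1 ammonium counter-ion carries a total charge of +1, so each complex ion is 1−.
Ligand charges: 1×azido (-1 each), 1×2,2'-bipyridine (neutral), 1×fluoro (-1 each), 2×hydroxo (-1 each); total -4. So V + (-4) = 1−, giving V = +3.
The complex ion is anionic, so vanadium takes the -ate form vanadate(III).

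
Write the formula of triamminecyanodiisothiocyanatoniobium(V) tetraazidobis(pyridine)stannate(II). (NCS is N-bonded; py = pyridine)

Cation [Nb…]: ligand charges -3, Nb(V) ⇒ ion charge 2+.
Anion [Sn…]: ligand charges -4, Sn(II) ⇒ ion charge 2−.

[Nb(CN)(NCS)2(NH3)3][Sn(N3)4(py)2]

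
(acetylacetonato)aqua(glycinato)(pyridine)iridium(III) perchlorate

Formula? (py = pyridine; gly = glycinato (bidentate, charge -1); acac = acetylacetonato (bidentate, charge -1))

Ligands: 1 pyridine (py, neutral), 1 glycinato (gly, -1), 1 aqua (H2O, neutral), 1 acetylacetonato (acac, -1). Ligand charge sum = -2.
With Ir in oxidation state +3, the complex ion is [Ir...]^1+.
Charge balance with perchlorate (-1) requires 1 complex ion per 1 perchlorate.

[Ir(acac)(gly)(H2O)(py)]ClO4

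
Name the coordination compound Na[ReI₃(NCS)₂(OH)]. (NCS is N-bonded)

sodium hydroxotriiododiisothiocyanatorhenate(V)

The 1 sodium counter-ion carries a total charge of +1, so each complex ion is 1−.
Ligand charges: 1×hydroxo (-1 each), 2×isothiocyanato (-1 each), 3×iodo (-1 each); total -6. So Re + (-6) = 1−, giving Re = +5.
Ligands are named alphabetically: hydroxo before iodo before isothiocyanato.
The complex ion is anionic, so rhenium takes the -ate form rhenate(V).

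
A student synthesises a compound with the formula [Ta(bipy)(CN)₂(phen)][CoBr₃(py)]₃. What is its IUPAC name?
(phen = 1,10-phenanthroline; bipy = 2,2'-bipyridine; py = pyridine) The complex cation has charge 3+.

(2,2'-bipyridine)dicyano(1,10-phenanthroline)tantalum(V) tribromo(pyridine)cobaltate(II)

Both ions are complex: the cation is named first with the plain metal name, the anion second with the -ate form; each ion's ligands are alphabetised independently.
The complex cation is given as 3+; its ligand charges sum to -2, so Ta = +5.
With 3 anions per cation, each anion must be 3/3 = 1−.
Anion: ligand charges sum to -3; for the ion to be 1−, Co = +2.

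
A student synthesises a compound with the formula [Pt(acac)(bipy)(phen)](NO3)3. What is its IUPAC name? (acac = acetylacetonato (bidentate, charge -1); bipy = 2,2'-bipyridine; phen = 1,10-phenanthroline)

The 3 nitrate counter-ions carry a total charge of -3, so each complex ion is 3+.
Ligand charges: 1×acetylacetonato (-1 each), 1×2,2'-bipyridine (neutral), 1×1,10-phenanthroline (neutral); total -1. So Pt + (-1) = 3+, giving Pt = +4.
Ligands are named alphabetically: acetylacetonato before bipyridine before phenanthroline.

(acetylacetonato)(2,2'-bipyridine)(1,10-phenanthroline)platinum(IV) nitrate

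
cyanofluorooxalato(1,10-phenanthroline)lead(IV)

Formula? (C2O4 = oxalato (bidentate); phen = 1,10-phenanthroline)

[Pb(C2O4)(CN)F(phen)]

Ligands: 1 cyano (CN, -1), 1 oxalato (C2O4, -2), 1 1,10-phenanthroline (phen, neutral), 1 fluoro (F, -1). Ligand charge sum = -4.
With Pb in oxidation state +4, the complex ion is [Pb...].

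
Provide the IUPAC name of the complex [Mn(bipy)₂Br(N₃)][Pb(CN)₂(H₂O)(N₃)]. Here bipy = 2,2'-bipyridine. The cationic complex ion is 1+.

azidobis(2,2'-bipyridine)bromomanganese(III) aquaazidodicyanoplumbate(II)

Both ions are complex: the cation is named first with the plain metal name, the anion second with the -ate form; each ion's ligands are alphabetised independently.
The complex cation is given as 1+; its ligand charges sum to -2, so Mn = +3.
A 1:1 salt means the anion carries the equal and opposite charge, 1−.
Anion: ligand charges sum to -3; for the ion to be 1−, Pb = +2.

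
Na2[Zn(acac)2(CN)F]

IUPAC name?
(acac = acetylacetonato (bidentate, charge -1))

The 2 sodium counter-ions carry a total charge of +2, so each complex ion is 2−.
Ligand charges: 2×acetylacetonato (-1 each), 1×cyano (-1 each), 1×fluoro (-1 each); total -4. So Zn + (-4) = 2−, giving Zn = +2.
Ligands are named alphabetically: acetylacetonato before cyano before fluoro.
The complex ion is anionic, so zinc takes the -ate form zincate(II).

sodium bis(acetylacetonato)cyanofluorozincate(II)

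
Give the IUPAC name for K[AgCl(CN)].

The 1 potassium counter-ion carries a total charge of +1, so each complex ion is 1−.
Ligand charges: 1×cyano (-1 each), 1×chloro (-1 each); total -2. So Ag + (-2) = 1−, giving Ag = +1.
The complex ion is anionic, so silver takes the -ate form argentate(I).

potassium chlorocyanoargentate(I)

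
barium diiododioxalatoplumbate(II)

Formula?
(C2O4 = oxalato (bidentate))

Ba2[Pb(C2O4)2I2]

Ligands: 2 iodo (I, -1), 2 oxalato (C2O4, -2). Ligand charge sum = -6.
With Pb in oxidation state +2, the complex ion is [Pb...]^4−.
Charge balance with barium (+2) requires 1 complex ion per 2 barium.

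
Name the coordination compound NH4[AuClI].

The 1 ammonium counter-ion carries a total charge of +1, so each complex ion is 1−.
Ligand charges: 1×iodo (-1 each), 1×chloro (-1 each); total -2. So Au + (-2) = 1−, giving Au = +1.
Ligands are named alphabetically: chloro before iodo.
The complex ion is anionic, so gold takes the -ate form aurate(I).

ammonium chloroiodoaurate(I)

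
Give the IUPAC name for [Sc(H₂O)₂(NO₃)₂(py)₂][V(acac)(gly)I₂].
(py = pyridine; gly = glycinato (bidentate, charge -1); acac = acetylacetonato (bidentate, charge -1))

diaquadinitratobis(pyridine)scandium(III) (acetylacetonato)(glycinato)diiodovanadate(III)

Both ions are complex: the cation is named first with the plain metal name, the anion second with the -ate form; each ion's ligands are alphabetised independently.
Scandium is always +3 in its complexes; the cation's ligand charges sum to -2, so the complex cation is 1+.
A 1:1 salt means the anion carries the equal and opposite charge, 1−.
Anion: ligand charges sum to -4; for the ion to be 1−, V = +3.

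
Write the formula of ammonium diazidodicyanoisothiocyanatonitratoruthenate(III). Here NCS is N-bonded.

(NH4)3[Ru(CN)2(N3)2(NCS)(NO3)]

Ligands: 2 cyano (CN, -1), 1 nitrato (NO3, -1), 1 isothiocyanato (NCS, -1), 2 azido (N3, -1). Ligand charge sum = -6.
With Ru in oxidation state +3, the complex ion is [Ru...]^3−.
Charge balance with ammonium (+1) requires 1 complex ion per 3 ammonium.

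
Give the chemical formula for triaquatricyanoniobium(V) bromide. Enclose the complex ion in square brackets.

[Nb(CN)3(H2O)3]Br2

Ligands: 3 cyano (CN, -1), 3 aqua (H2O, neutral). Ligand charge sum = -3.
Charge balance with bromide (-1) requires 1 complex ion per 2 bromide.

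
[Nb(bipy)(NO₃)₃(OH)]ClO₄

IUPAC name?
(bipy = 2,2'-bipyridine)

The 1 perchlorate counter-ion carries a total charge of -1, so each complex ion is 1+.
Ligand charges: 1×hydroxo (-1 each), 1×2,2'-bipyridine (neutral), 3×nitrato (-1 each); total -4. So Nb + (-4) = 1+, giving Nb = +5.
Ligands are named alphabetically: bipyridine before hydroxo before nitrato.

(2,2'-bipyridine)hydroxotrinitratoniobium(V) perchlorate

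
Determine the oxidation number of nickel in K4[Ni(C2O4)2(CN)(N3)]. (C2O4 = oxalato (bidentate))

4 potassium outside the brackets (+1 each) → the complex ion is 4−.
Ligand charges: 2×C2O4 = -4; 1×N3 = -1; 1×CN = -1; sum -6.
Ni + (-6) = 4− ⇒ Ni is +2.

+2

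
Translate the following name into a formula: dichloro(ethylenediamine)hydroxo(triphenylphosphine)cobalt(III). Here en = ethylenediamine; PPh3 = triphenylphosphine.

Ligands: 2 chloro (Cl, -1), 1 ethylenediamine (en, neutral), 1 triphenylphosphine (PPh3, neutral), 1 hydroxo (OH, -1). Ligand charge sum = -3.
With Co in oxidation state +3, the complex ion is [Co...].

[CoCl2(en)(OH)(PPh3)]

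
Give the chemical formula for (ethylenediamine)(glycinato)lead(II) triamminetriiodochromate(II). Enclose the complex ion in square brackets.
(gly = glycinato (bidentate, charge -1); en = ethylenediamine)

[Pb(en)(gly)][CrI3(NH3)3]

Cation [Pb…]: ligand charges -1, Pb(II) ⇒ ion charge 1+.
Anion [Cr…]: ligand charges -3, Cr(II) ⇒ ion charge 1−.
One 1+ cation balances one 1− anion.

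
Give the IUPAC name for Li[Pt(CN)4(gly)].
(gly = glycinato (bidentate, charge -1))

lithium tetracyano(glycinato)platinate(IV)

The 1 lithium counter-ion carries a total charge of +1, so each complex ion is 1−.
Ligand charges: 4×cyano (-1 each), 1×glycinato (-1 each); total -5. So Pt + (-5) = 1−, giving Pt = +4.
The complex ion is anionic, so platinum takes the -ate form platinate(IV).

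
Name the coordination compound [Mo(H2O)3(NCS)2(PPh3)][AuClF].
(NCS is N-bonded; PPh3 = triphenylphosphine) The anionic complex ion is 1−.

triaquadiisothiocyanato(triphenylphosphine)molybdenum(III) chlorofluoroaurate(I)

Both ions are complex: the cation is named first with the plain metal name, the anion second with the -ate form; each ion's ligands are alphabetised independently.
The complex anion is given as 1−; its ligand charges sum to -2, so Au = +1.
A 1:1 salt means the cation carries the equal and opposite charge, 1+.
Cation: ligand charges sum to -2; for the ion to be 1+, Mo = +3.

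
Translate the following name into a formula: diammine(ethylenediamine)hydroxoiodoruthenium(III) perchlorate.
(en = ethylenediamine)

[Ru(en)I(NH3)2(OH)]ClO4

Ligands: 1 iodo (I, -1), 1 hydroxo (OH, -1), 1 ethylenediamine (en, neutral), 2 ammine (NH3, neutral). Ligand charge sum = -2.
With Ru in oxidation state +3, the complex ion is [Ru...]^1+.
Charge balance with perchlorate (-1) requires 1 complex ion per 1 perchlorate.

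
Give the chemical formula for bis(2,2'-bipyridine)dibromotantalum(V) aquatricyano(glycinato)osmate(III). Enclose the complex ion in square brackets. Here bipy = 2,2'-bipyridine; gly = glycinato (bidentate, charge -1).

Cation [Ta…]: ligand charges -2, Ta(V) ⇒ ion charge 3+.
Anion [Os…]: ligand charges -4, Os(III) ⇒ ion charge 1−.
One 3+ cation requires 3 of the 1− anion.

[Ta(bipy)2Br2][Os(CN)3(gly)(H2O)]3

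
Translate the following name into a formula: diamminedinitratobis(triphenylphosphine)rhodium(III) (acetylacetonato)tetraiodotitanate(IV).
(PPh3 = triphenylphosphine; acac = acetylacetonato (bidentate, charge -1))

Cation [Rh…]: ligand charges -2, Rh(III) ⇒ ion charge 1+.
Anion [Ti…]: ligand charges -5, Ti(IV) ⇒ ion charge 1−.
One 1+ cation balances one 1− anion.

[Rh(NH3)2(NO3)2(PPh3)2][Ti(acac)I4]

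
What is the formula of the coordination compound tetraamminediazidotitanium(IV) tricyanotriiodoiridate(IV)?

Cation [Ti…]: ligand charges -2, Ti(IV) ⇒ ion charge 2+.
Anion [Ir…]: ligand charges -6, Ir(IV) ⇒ ion charge 2−.

[Ti(N3)2(NH3)4][Ir(CN)3I3]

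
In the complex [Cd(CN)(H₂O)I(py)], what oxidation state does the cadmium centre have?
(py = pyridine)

No counter-ion: the bracketed complex is neutral.
Ligand charges: 1×py neutral; 1×I = -1; 1×H2O neutral; 1×CN = -1; sum -2.
Cd + (-2) = 0 ⇒ Cd is +2.

+2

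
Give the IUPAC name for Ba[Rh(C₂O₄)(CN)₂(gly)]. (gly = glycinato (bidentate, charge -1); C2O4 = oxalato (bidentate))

The 1 barium counter-ion carries a total charge of +2, so each complex ion is 2−.
Ligand charges: 1×glycinato (-1 each), 2×cyano (-1 each), 1×oxalato (-2 each); total -5. So Rh + (-5) = 2−, giving Rh = +3.
The complex ion is anionic, so rhodium takes the -ate form rhodate(III).

barium dicyano(glycinato)oxalatorhodate(III)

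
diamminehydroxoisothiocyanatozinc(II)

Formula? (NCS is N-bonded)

Ligands: 2 ammine (NH3, neutral), 1 isothiocyanato (NCS, -1), 1 hydroxo (OH, -1). Ligand charge sum = -2.
With Zn in oxidation state +2, the complex ion is [Zn...].

[Zn(NCS)(NH3)2(OH)]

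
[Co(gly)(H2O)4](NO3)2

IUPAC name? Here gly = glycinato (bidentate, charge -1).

tetraaqua(glycinato)cobalt(III) nitrate

The 2 nitrate counter-ions carry a total charge of -2, so each complex ion is 2+.
Ligand charges: 1×glycinato (-1 each), 4×aqua (neutral); total -1. So Co + (-1) = 2+, giving Co = +3.
Ligands are named alphabetically: aqua before glycinato.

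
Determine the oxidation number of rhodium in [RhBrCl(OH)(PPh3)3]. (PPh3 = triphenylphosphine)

+3

No counter-ion: the bracketed complex is neutral.
Ligand charges: 1×Cl = -1; 1×OH = -1; 3×PPh3 neutral; 1×Br = -1; sum -3.
Rh + (-3) = 0 ⇒ Rh is +3.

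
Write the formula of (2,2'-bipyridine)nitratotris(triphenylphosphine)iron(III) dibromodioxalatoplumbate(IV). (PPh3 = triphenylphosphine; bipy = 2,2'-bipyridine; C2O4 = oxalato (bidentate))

Cation [Fe…]: ligand charges -1, Fe(III) ⇒ ion charge 2+.
Anion [Pb…]: ligand charges -6, Pb(IV) ⇒ ion charge 2−.
One 2+ cation balances one 2− anion.

[Fe(bipy)(NO3)(PPh3)3][PbBr2(C2O4)2]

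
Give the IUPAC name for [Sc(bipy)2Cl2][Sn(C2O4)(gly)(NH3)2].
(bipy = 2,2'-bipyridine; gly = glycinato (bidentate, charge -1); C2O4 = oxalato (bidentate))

Scandium is always +3 in its complexes; the cation's ligand charges sum to -2, so the complex cation is 1+.
A 1:1 salt means the anion carries the equal and opposite charge, 1−.
Anion: ligand charges sum to -3; for the ion to be 1−, Sn = +2.

bis(2,2'-bipyridine)dichloroscandium(III) diammine(glycinato)oxalatostannate(II)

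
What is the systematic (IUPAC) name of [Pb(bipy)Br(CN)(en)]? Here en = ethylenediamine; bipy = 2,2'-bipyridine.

There is no counter-ion, so the complex is neutral overall.
Ligand charges: 1×ethylenediamine (neutral), 1×cyano (-1 each), 1×2,2'-bipyridine (neutral), 1×bromo (-1 each); total -2. So Pb + (-2) = 0, giving Pb = +2.
Ligands are named alphabetically: bipyridine before bromo before cyano before ethylenediamine.

(2,2'-bipyridine)bromocyano(ethylenediamine)lead(II)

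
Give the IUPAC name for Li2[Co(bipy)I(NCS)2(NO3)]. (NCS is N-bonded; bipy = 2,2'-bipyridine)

The 2 lithium counter-ions carry a total charge of +2, so each complex ion is 2−.
Ligand charges: 2×isothiocyanato (-1 each), 1×iodo (-1 each), 1×nitrato (-1 each), 1×2,2'-bipyridine (neutral); total -4. So Co + (-4) = 2−, giving Co = +2.
The complex ion is anionic, so cobalt takes the -ate form cobaltate(II).

lithium (2,2'-bipyridine)iododiisothiocyanatonitratocobaltate(II)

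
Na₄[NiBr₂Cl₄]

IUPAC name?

The 4 sodium counter-ions carry a total charge of +4, so each complex ion is 4−.
Ligand charges: 2×bromo (-1 each), 4×chloro (-1 each); total -6. So Ni + (-6) = 4−, giving Ni = +2.
Ligands are named alphabetically: bromo before chloro.
The complex ion is anionic, so nickel takes the -ate form nickelate(II).

sodium dibromotetrachloronickelate(II)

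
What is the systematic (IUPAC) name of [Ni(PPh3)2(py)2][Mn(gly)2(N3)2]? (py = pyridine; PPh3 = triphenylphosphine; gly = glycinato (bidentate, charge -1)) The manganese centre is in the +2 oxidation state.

Both ions are complex: the cation is named first with the plain metal name, the anion second with the -ate form; each ion's ligands are alphabetised independently.
Mn is given as +2; the anion's ligand charges sum to -4, so the complex anion is 2−.
A 1:1 salt means the cation carries the equal and opposite charge, 2+.
Cation: ligand charges sum to 0; for the ion to be 2+, Ni = +2.

bis(pyridine)bis(triphenylphosphine)nickel(II) diazidobis(glycinato)manganate(II)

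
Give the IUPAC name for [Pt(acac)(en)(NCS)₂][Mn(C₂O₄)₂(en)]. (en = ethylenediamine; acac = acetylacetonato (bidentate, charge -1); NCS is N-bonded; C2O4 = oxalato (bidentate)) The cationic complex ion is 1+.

The complex cation is given as 1+; its ligand charges sum to -3, so Pt = +4.
A 1:1 salt means the anion carries the equal and opposite charge, 1−.
Anion: ligand charges sum to -4; for the ion to be 1−, Mn = +3.

(acetylacetonato)(ethylenediamine)diisothiocyanatoplatinum(IV) (ethylenediamine)dioxalatomanganate(III)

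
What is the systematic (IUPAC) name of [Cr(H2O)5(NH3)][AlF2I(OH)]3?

Aluminium is always +3 in its complexes; the anion's ligand charges sum to -4, so the complex anion is 1−.
With 3 anions per cation, the cation must be 3×1 = 3+.
Cation: ligand charges sum to 0; for the ion to be 3+, Cr = +3.

amminepentaaquachromium(III) difluorohydroxoiodoaluminate(III)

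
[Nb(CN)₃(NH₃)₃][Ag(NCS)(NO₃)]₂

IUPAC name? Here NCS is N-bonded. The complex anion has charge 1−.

triamminetricyanoniobium(V) isothiocyanatonitratoargentate(I)

Both ions are complex: the cation is named first with the plain metal name, the anion second with the -ate form; each ion's ligands are alphabetised independently.
The complex anion is given as 1−; its ligand charges sum to -2, so Ag = +1.
With 2 anions per cation, the cation must be 2×1 = 2+.
Cation: ligand charges sum to -3; for the ion to be 2+, Nb = +5.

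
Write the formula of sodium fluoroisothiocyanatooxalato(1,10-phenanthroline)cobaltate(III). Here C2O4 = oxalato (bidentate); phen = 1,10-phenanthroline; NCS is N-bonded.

Ligands: 1 oxalato (C2O4, -2), 1 fluoro (F, -1), 1 1,10-phenanthroline (phen, neutral), 1 isothiocyanato (NCS, -1). Ligand charge sum = -4.
With Co in oxidation state +3, the complex ion is [Co...]^1−.
Charge balance with sodium (+1) requires 1 complex ion per 1 sodium.

Na[Co(C2O4)F(NCS)(phen)]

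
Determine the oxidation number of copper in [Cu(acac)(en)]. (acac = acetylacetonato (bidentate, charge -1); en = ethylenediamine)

No counter-ion: the bracketed complex is neutral.
Ligand charges: 1×acac = -1; 1×en neutral; sum -1.
Cu + (-1) = 0 ⇒ Cu is +1.

+1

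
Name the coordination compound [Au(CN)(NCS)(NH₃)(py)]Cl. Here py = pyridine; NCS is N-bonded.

The 1 chloride counter-ion carries a total charge of -1, so each complex ion is 1+.
Ligand charges: 1×pyridine (neutral), 1×ammine (neutral), 1×cyano (-1 each), 1×isothiocyanato (-1 each); total -2. So Au + (-2) = 1+, giving Au = +3.
Ligands are named alphabetically: ammine before cyano before isothiocyanato before pyridine.

amminecyanoisothiocyanato(pyridine)gold(III) chloride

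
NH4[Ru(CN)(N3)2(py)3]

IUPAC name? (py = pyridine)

ammonium diazidocyanotris(pyridine)ruthenate(II)

The 1 ammonium counter-ion carries a total charge of +1, so each complex ion is 1−.
Ligand charges: 1×cyano (-1 each), 2×azido (-1 each), 3×pyridine (neutral); total -3. So Ru + (-3) = 1−, giving Ru = +2.
The complex ion is anionic, so ruthenium takes the -ate form ruthenate(II).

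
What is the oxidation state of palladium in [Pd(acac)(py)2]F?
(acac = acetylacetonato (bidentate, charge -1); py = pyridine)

+2

1 fluoride outside the brackets (-1 each) → the complex ion is 1+.
Ligand charges: 1×acac = -1; 2×py neutral; sum -1.
Pd + (-1) = 1+ ⇒ Pd is +2.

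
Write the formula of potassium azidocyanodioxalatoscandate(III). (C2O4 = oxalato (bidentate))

Ligands: 1 cyano (CN, -1), 1 azido (N3, -1), 2 oxalato (C2O4, -2). Ligand charge sum = -6.
Charge balance with potassium (+1) requires 1 complex ion per 3 potassium.

K3[Sc(C2O4)2(CN)(N3)]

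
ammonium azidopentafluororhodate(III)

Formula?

Ligands: 1 azido (N3, -1), 5 fluoro (F, -1). Ligand charge sum = -6.
With Rh in oxidation state +3, the complex ion is [Rh...]^3−.
Charge balance with ammonium (+1) requires 1 complex ion per 3 ammonium.

(NH4)3[RhF5(N3)]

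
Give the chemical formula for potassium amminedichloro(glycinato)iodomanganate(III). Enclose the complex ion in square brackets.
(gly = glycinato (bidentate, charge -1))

Ligands: 1 glycinato (gly, -1), 1 iodo (I, -1), 1 ammine (NH3, neutral), 2 chloro (Cl, -1). Ligand charge sum = -4.
With Mn in oxidation state +3, the complex ion is [Mn...]^1−.
Charge balance with potassium (+1) requires 1 complex ion per 1 potassium.

K[MnCl2(gly)I(NH3)]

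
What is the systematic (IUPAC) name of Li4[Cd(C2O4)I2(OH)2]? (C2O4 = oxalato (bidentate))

The 4 lithium counter-ions carry a total charge of +4, so each complex ion is 4−.
Ligand charges: 1×oxalato (-2 each), 2×hydroxo (-1 each), 2×iodo (-1 each); total -6. So Cd + (-6) = 4−, giving Cd = +2.
Ligands are named alphabetically: hydroxo before iodo before oxalato.
The complex ion is anionic, so cadmium takes the -ate form cadmate(II).

lithium dihydroxodiiodooxalatocadmate(II)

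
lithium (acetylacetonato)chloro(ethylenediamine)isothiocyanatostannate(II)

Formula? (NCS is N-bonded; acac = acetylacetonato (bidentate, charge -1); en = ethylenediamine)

Ligands: 1 isothiocyanato (NCS, -1), 1 acetylacetonato (acac, -1), 1 chloro (Cl, -1), 1 ethylenediamine (en, neutral). Ligand charge sum = -3.
With Sn in oxidation state +2, the complex ion is [Sn...]^1−.
Charge balance with lithium (+1) requires 1 complex ion per 1 lithium.

Li[Sn(acac)Cl(en)(NCS)]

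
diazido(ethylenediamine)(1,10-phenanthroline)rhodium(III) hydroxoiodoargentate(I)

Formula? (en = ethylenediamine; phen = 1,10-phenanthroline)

Cation [Rh…]: ligand charges -2, Rh(III) ⇒ ion charge 1+.
Anion [Ag…]: ligand charges -2, Ag(I) ⇒ ion charge 1−.

[Rh(en)(N3)2(phen)][AgI(OH)]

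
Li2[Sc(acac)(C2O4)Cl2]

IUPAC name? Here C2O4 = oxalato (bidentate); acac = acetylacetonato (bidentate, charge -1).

lithium (acetylacetonato)dichlorooxalatoscandate(III)

The 2 lithium counter-ions carry a total charge of +2, so each complex ion is 2−.
Ligand charges: 1×oxalato (-2 each), 1×acetylacetonato (-1 each), 2×chloro (-1 each); total -5. So Sc + (-5) = 2−, giving Sc = +3.
Ligands are named alphabetically: acetylacetonato before chloro before oxalato.
The complex ion is anionic, so scandium takes the -ate form scandate(III).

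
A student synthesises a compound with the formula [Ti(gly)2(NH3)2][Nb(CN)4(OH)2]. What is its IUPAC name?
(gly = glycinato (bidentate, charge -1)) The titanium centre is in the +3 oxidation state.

diamminebis(glycinato)titanium(III) tetracyanodihydroxoniobate(V)

Both ions are complex: the cation is named first with the plain metal name, the anion second with the -ate form; each ion's ligands are alphabetised independently.
Ti is given as +3; the cation's ligand charges sum to -2, so the complex cation is 1+.
A 1:1 salt means the anion carries the equal and opposite charge, 1−.
Anion: ligand charges sum to -6; for the ion to be 1−, Nb = +5.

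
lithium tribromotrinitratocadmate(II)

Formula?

Li4[CdBr3(NO3)3]

Ligands: 3 nitrato (NO3, -1), 3 bromo (Br, -1). Ligand charge sum = -6.
With Cd in oxidation state +2, the complex ion is [Cd...]^4−.
Charge balance with lithium (+1) requires 1 complex ion per 4 lithium.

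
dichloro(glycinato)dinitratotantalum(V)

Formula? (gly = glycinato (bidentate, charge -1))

Ligands: 2 nitrato (NO3, -1), 2 chloro (Cl, -1), 1 glycinato (gly, -1). Ligand charge sum = -5.
With Ta in oxidation state +5, the complex ion is [Ta...].

[TaCl2(gly)(NO3)2]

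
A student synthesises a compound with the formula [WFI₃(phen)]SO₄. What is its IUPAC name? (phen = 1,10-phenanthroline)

fluorotriiodo(1,10-phenanthroline)tungsten(VI) sulfate

The 1 sulfate counter-ion carries a total charge of -2, so each complex ion is 2+.
Ligand charges: 3×iodo (-1 each), 1×1,10-phenanthroline (neutral), 1×fluoro (-1 each); total -4. So W + (-4) = 2+, giving W = +6.
Ligands are named alphabetically: fluoro before iodo before phenanthroline.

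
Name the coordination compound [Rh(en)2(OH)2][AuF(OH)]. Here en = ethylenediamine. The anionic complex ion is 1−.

bis(ethylenediamine)dihydroxorhodium(III) fluorohydroxoaurate(I)

The complex anion is given as 1−; its ligand charges sum to -2, so Au = +1.
A 1:1 salt means the cation carries the equal and opposite charge, 1+.
Cation: ligand charges sum to -2; for the ion to be 1+, Rh = +3.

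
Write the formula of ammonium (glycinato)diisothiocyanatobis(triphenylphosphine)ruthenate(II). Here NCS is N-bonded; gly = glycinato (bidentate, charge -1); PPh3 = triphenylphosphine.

Ligands: 2 isothiocyanato (NCS, -1), 1 glycinato (gly, -1), 2 triphenylphosphine (PPh3, neutral). Ligand charge sum = -3.
With Ru in oxidation state +2, the complex ion is [Ru...]^1−.
Charge balance with ammonium (+1) requires 1 complex ion per 1 ammonium.

NH4[Ru(gly)(NCS)2(PPh3)2]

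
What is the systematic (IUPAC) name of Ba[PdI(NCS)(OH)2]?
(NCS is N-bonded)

barium dihydroxoiodoisothiocyanatopalladate(II)

The 1 barium counter-ion carries a total charge of +2, so each complex ion is 2−.
Ligand charges: 1×isothiocyanato (-1 each), 1×iodo (-1 each), 2×hydroxo (-1 each); total -4. So Pd + (-4) = 2−, giving Pd = +2.
Ligands are named alphabetically: hydroxo before iodo before isothiocyanato.
The complex ion is anionic, so palladium takes the -ate form palladate(II).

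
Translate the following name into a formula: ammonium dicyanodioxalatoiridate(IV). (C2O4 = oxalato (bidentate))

Ligands: 2 cyano (CN, -1), 2 oxalato (C2O4, -2). Ligand charge sum = -6.
With Ir in oxidation state +4, the complex ion is [Ir...]^2−.
Charge balance with ammonium (+1) requires 1 complex ion per 2 ammonium.

(NH4)2[Ir(C2O4)2(CN)2]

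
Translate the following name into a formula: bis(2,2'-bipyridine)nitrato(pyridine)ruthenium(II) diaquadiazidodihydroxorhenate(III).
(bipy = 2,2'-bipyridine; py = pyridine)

Cation [Ru…]: ligand charges -1, Ru(II) ⇒ ion charge 1+.
Anion [Re…]: ligand charges -4, Re(III) ⇒ ion charge 1−.
One 1+ cation balances one 1− anion.

[Ru(bipy)2(NO3)(py)][Re(H2O)2(N3)2(OH)2]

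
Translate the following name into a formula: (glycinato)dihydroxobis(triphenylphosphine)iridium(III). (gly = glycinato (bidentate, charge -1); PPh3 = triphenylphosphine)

[Ir(gly)(OH)2(PPh3)2]

Ligands: 2 hydroxo (OH, -1), 1 glycinato (gly, -1), 2 triphenylphosphine (PPh3, neutral). Ligand charge sum = -3.
With Ir in oxidation state +3, the complex ion is [Ir...].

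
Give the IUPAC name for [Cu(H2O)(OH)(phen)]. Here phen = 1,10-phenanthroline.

There is no counter-ion, so the complex is neutral overall.
Ligand charges: 1×aqua (neutral), 1×hydroxo (-1 each), 1×1,10-phenanthroline (neutral); total -1. So Cu + (-1) = 0, giving Cu = +1.
Ligands are named alphabetically: aqua before hydroxo before phenanthroline.

aquahydroxo(1,10-phenanthroline)copper(I)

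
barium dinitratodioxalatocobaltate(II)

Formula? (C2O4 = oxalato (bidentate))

Ligands: 2 oxalato (C2O4, -2), 2 nitrato (NO3, -1). Ligand charge sum = -6.
Charge balance with barium (+2) requires 1 complex ion per 2 barium.

Ba2[Co(C2O4)2(NO3)2]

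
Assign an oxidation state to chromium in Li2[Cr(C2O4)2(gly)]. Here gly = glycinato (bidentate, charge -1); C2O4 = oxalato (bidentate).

+3

2 lithium outside the brackets (+1 each) → the complex ion is 2−.
Ligand charges: 1×gly = -1; 2×C2O4 = -4; sum -5.
Cr + (-5) = 2− ⇒ Cr is +3.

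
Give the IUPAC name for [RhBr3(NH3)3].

There is no counter-ion, so the complex is neutral overall.
Ligand charges: 3×ammine (neutral), 3×bromo (-1 each); total -3. So Rh + (-3) = 0, giving Rh = +3.
Ligands are named alphabetically: ammine before bromo.

triamminetribromorhodium(III)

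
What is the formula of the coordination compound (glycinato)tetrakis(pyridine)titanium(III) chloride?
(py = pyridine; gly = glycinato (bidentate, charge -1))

Ligands: 4 pyridine (py, neutral), 1 glycinato (gly, -1). Ligand charge sum = -1.
Charge balance with chloride (-1) requires 1 complex ion per 2 chloride.

[Ti(gly)(py)4]Cl2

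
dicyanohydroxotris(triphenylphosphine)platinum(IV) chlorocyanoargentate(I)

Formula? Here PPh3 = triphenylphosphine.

Cation [Pt…]: ligand charges -3, Pt(IV) ⇒ ion charge 1+.
Anion [Ag…]: ligand charges -2, Ag(I) ⇒ ion charge 1−.

[Pt(CN)2(OH)(PPh3)3][AgCl(CN)]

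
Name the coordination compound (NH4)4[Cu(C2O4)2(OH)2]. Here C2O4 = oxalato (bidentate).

The 4 ammonium counter-ions carry a total charge of +4, so each complex ion is 4−.
Ligand charges: 2×oxalato (-2 each), 2×hydroxo (-1 each); total -6. So Cu + (-6) = 4−, giving Cu = +2.
The complex ion is anionic, so copper takes the -ate form cuprate(II).

ammonium dihydroxodioxalatocuprate(II)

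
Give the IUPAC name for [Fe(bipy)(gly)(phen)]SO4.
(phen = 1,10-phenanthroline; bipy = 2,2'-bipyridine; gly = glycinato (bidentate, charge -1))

(2,2'-bipyridine)(glycinato)(1,10-phenanthroline)iron(III) sulfate

The 1 sulfate counter-ion carries a total charge of -2, so each complex ion is 2+.
Ligand charges: 1×1,10-phenanthroline (neutral), 1×2,2'-bipyridine (neutral), 1×glycinato (-1 each); total -1. So Fe + (-1) = 2+, giving Fe = +3.
Ligands are named alphabetically: bipyridine before glycinato before phenanthroline.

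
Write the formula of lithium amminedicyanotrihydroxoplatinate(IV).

Li[Pt(CN)2(NH3)(OH)3]

Ligands: 2 cyano (CN, -1), 1 ammine (NH3, neutral), 3 hydroxo (OH, -1). Ligand charge sum = -5.
Charge balance with lithium (+1) requires 1 complex ion per 1 lithium.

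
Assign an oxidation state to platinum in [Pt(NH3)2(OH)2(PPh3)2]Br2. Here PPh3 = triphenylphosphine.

+4

2 bromide outside the brackets (-1 each) → the complex ion is 2+.
Ligand charges: 2×NH3 neutral; 2×PPh3 neutral; 2×OH = -2; sum -2.
Pt + (-2) = 2+ ⇒ Pt is +4.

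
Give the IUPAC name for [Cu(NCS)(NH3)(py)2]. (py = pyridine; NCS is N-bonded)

ammineisothiocyanatobis(pyridine)copper(I)

There is no counter-ion, so the complex is neutral overall.
Ligand charges: 1×ammine (neutral), 2×pyridine (neutral), 1×isothiocyanato (-1 each); total -1. So Cu + (-1) = 0, giving Cu = +1.
Ligands are named alphabetically: ammine before isothiocyanato before pyridine.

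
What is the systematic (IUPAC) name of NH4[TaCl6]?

The 1 ammonium counter-ion carries a total charge of +1, so each complex ion is 1−.
Ligand charges: 6×chloro (-1 each); total -6. So Ta + (-6) = 1−, giving Ta = +5.
The complex ion is anionic, so tantalum takes the -ate form tantalate(V).

ammonium hexachlorotantalate(V)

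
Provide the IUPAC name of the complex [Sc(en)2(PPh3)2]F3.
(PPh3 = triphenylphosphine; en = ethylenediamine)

bis(ethylenediamine)bis(triphenylphosphine)scandium(III) fluoride

The 3 fluoride counter-ions carry a total charge of -3, so each complex ion is 3+.
Ligand charges: 2×triphenylphosphine (neutral), 2×ethylenediamine (neutral); total 0. So Sc + (0) = 3+, giving Sc = +3.
Ligands are named alphabetically: ethylenediamine before triphenylphosphine.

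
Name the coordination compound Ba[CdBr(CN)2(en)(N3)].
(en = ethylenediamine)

barium azidobromodicyano(ethylenediamine)cadmate(II)

The 1 barium counter-ion carries a total charge of +2, so each complex ion is 2−.
Ligand charges: 2×cyano (-1 each), 1×bromo (-1 each), 1×azido (-1 each), 1×ethylenediamine (neutral); total -4. So Cd + (-4) = 2−, giving Cd = +2.
The complex ion is anionic, so cadmium takes the -ate form cadmate(II).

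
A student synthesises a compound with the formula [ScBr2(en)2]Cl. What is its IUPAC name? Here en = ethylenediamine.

The 1 chloride counter-ion carries a total charge of -1, so each complex ion is 1+.
Ligand charges: 2×bromo (-1 each), 2×ethylenediamine (neutral); total -2. So Sc + (-2) = 1+, giving Sc = +3.
Ligands are named alphabetically: bromo before ethylenediamine.

dibromobis(ethylenediamine)scandium(III) chloride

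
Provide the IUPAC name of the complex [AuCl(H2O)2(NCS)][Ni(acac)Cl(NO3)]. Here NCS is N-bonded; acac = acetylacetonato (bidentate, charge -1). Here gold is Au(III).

Both ions are complex: the cation is named first with the plain metal name, the anion second with the -ate form; each ion's ligands are alphabetised independently.
Au is given as +3; the cation's ligand charges sum to -2, so the complex cation is 1+.
A 1:1 salt means the anion carries the equal and opposite charge, 1−.
Anion: ligand charges sum to -3; for the ion to be 1−, Ni = +2.

diaquachloroisothiocyanatogold(III) (acetylacetonato)chloronitratonickelate(II)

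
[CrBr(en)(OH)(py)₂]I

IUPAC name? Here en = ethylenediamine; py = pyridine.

The 1 iodide counter-ion carries a total charge of -1, so each complex ion is 1+.
Ligand charges: 1×bromo (-1 each), 1×ethylenediamine (neutral), 2×pyridine (neutral), 1×hydroxo (-1 each); total -2. So Cr + (-2) = 1+, giving Cr = +3.
Ligands are named alphabetically: bromo before ethylenediamine before hydroxo before pyridine.

bromo(ethylenediamine)hydroxobis(pyridine)chromium(III) iodide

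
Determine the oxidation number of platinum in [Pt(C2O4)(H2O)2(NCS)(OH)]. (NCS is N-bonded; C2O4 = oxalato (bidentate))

No counter-ion: the bracketed complex is neutral.
Ligand charges: 1×OH = -1; 1×NCS = -1; 2×H2O neutral; 1×C2O4 = -2; sum -4.
Pt + (-4) = 0 ⇒ Pt is +4.

+4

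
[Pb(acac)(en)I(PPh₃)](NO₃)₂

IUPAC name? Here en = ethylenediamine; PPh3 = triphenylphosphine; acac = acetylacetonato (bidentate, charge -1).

The 2 nitrate counter-ions carry a total charge of -2, so each complex ion is 2+.
Ligand charges: 1×ethylenediamine (neutral), 1×triphenylphosphine (neutral), 1×iodo (-1 each), 1×acetylacetonato (-1 each); total -2. So Pb + (-2) = 2+, giving Pb = +4.
Ligands are named alphabetically: acetylacetonato before ethylenediamine before iodo before triphenylphosphine.

(acetylacetonato)(ethylenediamine)iodo(triphenylphosphine)lead(IV) nitrate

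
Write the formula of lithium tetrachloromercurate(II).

Li2[HgCl4]

Ligands: 4 chloro (Cl, -1). Ligand charge sum = -4.
With Hg in oxidation state +2, the complex ion is [Hg...]^2−.
Charge balance with lithium (+1) requires 1 complex ion per 2 lithium.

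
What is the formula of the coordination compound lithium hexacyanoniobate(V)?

Li[Nb(CN)6]

Ligands: 6 cyano (CN, -1). Ligand charge sum = -6.
With Nb in oxidation state +5, the complex ion is [Nb...]^1−.
Charge balance with lithium (+1) requires 1 complex ion per 1 lithium.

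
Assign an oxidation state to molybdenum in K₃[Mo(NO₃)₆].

3 potassium outside the brackets (+1 each) → the complex ion is 3−.
Ligand charges: 6×NO3 = -6; sum -6.
Mo + (-6) = 3− ⇒ Mo is +3.

+3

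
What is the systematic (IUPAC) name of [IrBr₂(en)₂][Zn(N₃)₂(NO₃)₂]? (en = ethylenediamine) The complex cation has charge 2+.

dibromobis(ethylenediamine)iridium(IV) diazidodinitratozincate(II)

Both ions are complex: the cation is named first with the plain metal name, the anion second with the -ate form; each ion's ligands are alphabetised independently.
The complex cation is given as 2+; its ligand charges sum to -2, so Ir = +4.
A 1:1 salt means the anion carries the equal and opposite charge, 2−.
Anion: ligand charges sum to -4; for the ion to be 2−, Zn = +2.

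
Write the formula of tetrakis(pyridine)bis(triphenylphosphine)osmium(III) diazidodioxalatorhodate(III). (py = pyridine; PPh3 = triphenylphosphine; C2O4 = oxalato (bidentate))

Cation [Os…]: ligand charges 0, Os(III) ⇒ ion charge 3+.
Anion [Rh…]: ligand charges -6, Rh(III) ⇒ ion charge 3−.
One 3+ cation balances one 3− anion.

[Os(PPh3)2(py)4][Rh(C2O4)2(N3)2]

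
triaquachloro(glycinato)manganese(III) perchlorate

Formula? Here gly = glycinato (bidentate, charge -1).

Ligands: 1 glycinato (gly, -1), 3 aqua (H2O, neutral), 1 chloro (Cl, -1). Ligand charge sum = -2.
With Mn in oxidation state +3, the complex ion is [Mn...]^1+.
Charge balance with perchlorate (-1) requires 1 complex ion per 1 perchlorate.

[MnCl(gly)(H2O)3]ClO4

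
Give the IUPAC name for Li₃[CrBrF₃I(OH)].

lithium bromotrifluorohydroxoiodochromate(III)

The 3 lithium counter-ions carry a total charge of +3, so each complex ion is 3−.
Ligand charges: 3×fluoro (-1 each), 1×hydroxo (-1 each), 1×iodo (-1 each), 1×bromo (-1 each); total -6. So Cr + (-6) = 3−, giving Cr = +3.
Ligands are named alphabetically: bromo before fluoro before hydroxo before iodo.
The complex ion is anionic, so chromium takes the -ate form chromate(III).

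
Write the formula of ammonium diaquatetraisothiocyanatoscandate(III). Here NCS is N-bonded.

Ligands: 4 isothiocyanato (NCS, -1), 2 aqua (H2O, neutral). Ligand charge sum = -4.
With Sc in oxidation state +3, the complex ion is [Sc...]^1−.
Charge balance with ammonium (+1) requires 1 complex ion per 1 ammonium.

NH4[Sc(H2O)2(NCS)4]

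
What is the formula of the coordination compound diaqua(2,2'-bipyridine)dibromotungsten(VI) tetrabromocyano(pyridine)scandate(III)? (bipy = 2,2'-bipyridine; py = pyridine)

[W(bipy)Br2(H2O)2][ScBr4(CN)(py)]2

Cation [W…]: ligand charges -2, W(VI) ⇒ ion charge 4+.
Anion [Sc…]: ligand charges -5, Sc(III) ⇒ ion charge 2−.
One 4+ cation requires 2 of the 2− anion.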